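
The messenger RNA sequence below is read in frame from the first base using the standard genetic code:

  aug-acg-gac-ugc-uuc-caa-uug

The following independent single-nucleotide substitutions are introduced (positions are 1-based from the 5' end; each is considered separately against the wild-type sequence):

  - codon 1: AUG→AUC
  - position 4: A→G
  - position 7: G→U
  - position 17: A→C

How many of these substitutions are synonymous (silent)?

Codon 1: AUG (Met) → AUC (Ile) — missense.
Codon 2: ACG (Thr) → GCG (Ala) — missense.
Codon 3: GAC (Asp) → UAC (Tyr) — missense.
Codon 6: CAA (Gln) → CCA (Pro) — missense.
Synonymous: 0 of 4.

0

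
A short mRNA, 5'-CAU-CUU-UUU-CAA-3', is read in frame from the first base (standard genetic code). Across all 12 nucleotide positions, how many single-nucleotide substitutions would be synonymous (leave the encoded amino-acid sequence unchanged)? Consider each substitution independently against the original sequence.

6

Codon 1 (CAU, His): 1 synonymous substitution.
Codon 2 (CUU, Leu): 3 synonymous substitutions.
Codon 3 (UUU, Phe): 1 synonymous substitution.
Codon 4 (CAA, Gln): 1 synonymous substitution.
Total: 1 + 3 + 1 + 1 = 6.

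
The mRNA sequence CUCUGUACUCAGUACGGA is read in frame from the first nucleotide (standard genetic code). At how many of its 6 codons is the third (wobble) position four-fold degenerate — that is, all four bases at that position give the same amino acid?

3

Codon 1 CUC (Leu): third position 4-fold.
Codon 2 UGU (Cys): third position 2-fold.
Codon 3 ACU (Thr): third position 4-fold.
Codon 4 CAG (Gln): third position 2-fold.
Codon 5 UAC (Tyr): third position 2-fold.
Codon 6 GGA (Gly): third position 4-fold.
Four-fold degenerate third positions: 3.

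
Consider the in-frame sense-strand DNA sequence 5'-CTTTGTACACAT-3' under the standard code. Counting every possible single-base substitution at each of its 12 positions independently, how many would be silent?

8

Codon 1 (CTT, Leu): 3 synonymous substitutions.
Codon 2 (TGT, Cys): 1 synonymous substitution.
Codon 3 (ACA, Thr): 3 synonymous substitutions.
Codon 4 (CAT, His): 1 synonymous substitution.
Total: 3 + 1 + 3 + 1 = 8.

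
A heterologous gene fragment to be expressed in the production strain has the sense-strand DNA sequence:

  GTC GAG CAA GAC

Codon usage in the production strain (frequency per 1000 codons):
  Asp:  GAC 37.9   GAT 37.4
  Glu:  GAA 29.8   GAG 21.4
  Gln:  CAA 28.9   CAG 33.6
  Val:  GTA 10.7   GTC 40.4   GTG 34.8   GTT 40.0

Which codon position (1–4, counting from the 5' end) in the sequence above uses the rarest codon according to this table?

2

Codon 1 GTC (Val): 40.4 per 1000.
Codon 2 GAG (Glu): 21.4 per 1000.
Codon 3 CAA (Gln): 28.9 per 1000.
Codon 4 GAC (Asp): 37.9 per 1000.
Lowest frequency is 21.4 at codon 2.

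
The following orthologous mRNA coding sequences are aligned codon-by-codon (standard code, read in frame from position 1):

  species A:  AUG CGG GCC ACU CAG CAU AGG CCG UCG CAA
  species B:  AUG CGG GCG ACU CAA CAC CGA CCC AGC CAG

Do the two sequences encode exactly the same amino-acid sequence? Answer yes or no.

yes

Codon 1: AUG Met / AUG Met — identical.
Codon 2: CGG Arg / CGG Arg — identical.
Codon 3: GCC Ala / GCG Ala — synonymous.
Codon 4: ACU Thr / ACU Thr — identical.
Codon 5: CAG Gln / CAA Gln — synonymous.
Codon 6: CAU His / CAC His — synonymous.
Codon 7: AGG Arg / CGA Arg — synonymous.
Codon 8: CCG Pro / CCC Pro — synonymous.
Codon 9: UCG Ser / AGC Ser — synonymous.
Codon 10: CAA Gln / CAG Gln — synonymous.
Nonsynonymous differences: 0 → same protein.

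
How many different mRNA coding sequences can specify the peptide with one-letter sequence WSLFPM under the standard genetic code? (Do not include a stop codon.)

288

Trp: 1 codon.
Ser: 6 codons.
Leu: 6 codons.
Phe: 2 codons.
Pro: 4 codons.
Met: 1 codon.
1 × 6 × 6 × 2 × 4 × 1 = 288.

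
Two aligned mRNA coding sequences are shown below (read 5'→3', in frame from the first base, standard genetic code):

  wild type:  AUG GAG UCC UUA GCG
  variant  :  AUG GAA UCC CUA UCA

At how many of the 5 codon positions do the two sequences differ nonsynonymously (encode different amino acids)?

Codon 1: AUG Met / AUG Met — identical.
Codon 2: GAG Glu / GAA Glu — synonymous.
Codon 3: UCC Ser / UCC Ser — identical.
Codon 4: UUA Leu / CUA Leu — synonymous.
Codon 5: GCG Ala / UCA Ser — nonsynonymous.
Nonsynonymous differences: 1.

1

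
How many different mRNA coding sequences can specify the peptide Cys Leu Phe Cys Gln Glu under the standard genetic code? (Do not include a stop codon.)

192

Cys: 2 codons.
Leu: 6 codons.
Phe: 2 codons.
Cys: 2 codons.
Gln: 2 codons.
Glu: 2 codons.
2 × 6 × 2 × 2 × 2 × 2 = 192.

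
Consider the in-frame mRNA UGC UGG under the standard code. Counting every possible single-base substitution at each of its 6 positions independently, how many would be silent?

Codon 1 (UGC, Cys): 1 synonymous substitution.
Codon 2 (UGG, Trp): 0 synonymous substitutions.
Total: 1 + 0 = 1.

1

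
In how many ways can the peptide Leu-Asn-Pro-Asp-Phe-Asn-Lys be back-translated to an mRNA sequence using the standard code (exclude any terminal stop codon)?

Leu: 6 codons.
Asn: 2 codons.
Pro: 4 codons.
Asp: 2 codons.
Phe: 2 codons.
Asn: 2 codons.
Lys: 2 codons.
6 × 2 × 4 × 2 × 2 × 2 × 2 = 768.

768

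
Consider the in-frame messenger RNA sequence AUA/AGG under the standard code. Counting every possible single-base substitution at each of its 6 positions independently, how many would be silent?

Codon 1 (AUA, Ile): 2 synonymous substitutions.
Codon 2 (AGG, Arg): 2 synonymous substitutions.
Total: 2 + 2 = 4.

4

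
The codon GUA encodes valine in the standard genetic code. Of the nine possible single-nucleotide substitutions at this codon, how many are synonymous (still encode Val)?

Position 1: none → 0 synonymous.
Position 2: none → 0 synonymous.
Position 3: GUU, GUC, GUG → 3 synonymous.
Total: 0 + 0 + 3 = 3.

3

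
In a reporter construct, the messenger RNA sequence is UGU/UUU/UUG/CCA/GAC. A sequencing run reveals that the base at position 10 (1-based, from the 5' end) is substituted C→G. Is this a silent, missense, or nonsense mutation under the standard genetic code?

missense

Position 10 falls in codon 4: CCA → Pro.
After the substitution the codon is GCA → Ala.
Pro ≠ Ala, so this is a missense mutation.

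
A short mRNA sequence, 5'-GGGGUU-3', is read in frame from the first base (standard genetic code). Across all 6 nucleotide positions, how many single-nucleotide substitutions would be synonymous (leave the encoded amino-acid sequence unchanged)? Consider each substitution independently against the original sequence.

Codon 1 (GGG, Gly): 3 synonymous substitutions.
Codon 2 (GUU, Val): 3 synonymous substitutions.
Total: 3 + 3 = 6.

6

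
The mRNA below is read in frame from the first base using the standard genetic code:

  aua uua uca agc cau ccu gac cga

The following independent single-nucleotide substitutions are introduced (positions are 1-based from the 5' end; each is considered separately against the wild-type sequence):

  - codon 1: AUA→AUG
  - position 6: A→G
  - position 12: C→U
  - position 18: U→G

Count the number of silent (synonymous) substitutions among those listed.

3

Codon 1: AUA (Ile) → AUG (Met) — missense.
Codon 2: UUA (Leu) → UUG (Leu) — synonymous.
Codon 4: AGC (Ser) → AGU (Ser) — synonymous.
Codon 6: CCU (Pro) → CCG (Pro) — synonymous.
Synonymous: 3 of 4.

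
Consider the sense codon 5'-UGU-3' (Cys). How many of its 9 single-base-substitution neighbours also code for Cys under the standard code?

Position 1: none → 0 synonymous.
Position 2: none → 0 synonymous.
Position 3: UGC → 1 synonymous.
Total: 0 + 0 + 1 = 1.

1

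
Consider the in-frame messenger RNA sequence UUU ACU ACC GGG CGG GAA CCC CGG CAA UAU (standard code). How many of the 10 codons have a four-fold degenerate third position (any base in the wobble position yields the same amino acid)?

6

Codon 1 UUU (Phe): third position 2-fold.
Codon 2 ACU (Thr): third position 4-fold.
Codon 3 ACC (Thr): third position 4-fold.
Codon 4 GGG (Gly): third position 4-fold.
Codon 5 CGG (Arg): third position 4-fold.
Codon 6 GAA (Glu): third position 2-fold.
Codon 7 CCC (Pro): third position 4-fold.
Codon 8 CGG (Arg): third position 4-fold.
Codon 9 CAA (Gln): third position 2-fold.
Codon 10 UAU (Tyr): third position 2-fold.
Four-fold degenerate third positions: 6.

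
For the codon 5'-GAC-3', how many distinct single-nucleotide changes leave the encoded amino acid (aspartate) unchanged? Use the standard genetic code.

1

Position 1: none → 0 synonymous.
Position 2: none → 0 synonymous.
Position 3: GAT → 1 synonymous.
Total: 0 + 0 + 1 = 1.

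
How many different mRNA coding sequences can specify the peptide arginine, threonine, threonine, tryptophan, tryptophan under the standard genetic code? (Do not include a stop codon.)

96

Arg: 6 codons.
Thr: 4 codons.
Thr: 4 codons.
Trp: 1 codon.
Trp: 1 codon.
6 × 4 × 4 × 1 × 1 = 96.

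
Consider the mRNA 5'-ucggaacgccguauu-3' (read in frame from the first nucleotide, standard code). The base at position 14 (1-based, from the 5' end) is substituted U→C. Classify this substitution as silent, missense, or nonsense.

missense

Position 14 falls in codon 5: AUU → Ile.
After the substitution the codon is ACU → Thr.
Ile ≠ Thr, so this is a missense mutation.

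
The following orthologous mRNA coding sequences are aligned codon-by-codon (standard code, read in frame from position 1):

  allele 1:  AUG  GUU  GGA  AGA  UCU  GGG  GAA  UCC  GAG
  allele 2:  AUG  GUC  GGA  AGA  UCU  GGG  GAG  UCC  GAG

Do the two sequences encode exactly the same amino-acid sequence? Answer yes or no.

Codon 1: AUG Met / AUG Met — identical.
Codon 2: GUU Val / GUC Val — synonymous.
Codon 3: GGA Gly / GGA Gly — identical.
Codon 4: AGA Arg / AGA Arg — identical.
Codon 5: UCU Ser / UCU Ser — identical.
Codon 6: GGG Gly / GGG Gly — identical.
Codon 7: GAA Glu / GAG Glu — synonymous.
Codon 8: UCC Ser / UCC Ser — identical.
Codon 9: GAG Glu / GAG Glu — identical.
Nonsynonymous differences: 0 → same protein.

yes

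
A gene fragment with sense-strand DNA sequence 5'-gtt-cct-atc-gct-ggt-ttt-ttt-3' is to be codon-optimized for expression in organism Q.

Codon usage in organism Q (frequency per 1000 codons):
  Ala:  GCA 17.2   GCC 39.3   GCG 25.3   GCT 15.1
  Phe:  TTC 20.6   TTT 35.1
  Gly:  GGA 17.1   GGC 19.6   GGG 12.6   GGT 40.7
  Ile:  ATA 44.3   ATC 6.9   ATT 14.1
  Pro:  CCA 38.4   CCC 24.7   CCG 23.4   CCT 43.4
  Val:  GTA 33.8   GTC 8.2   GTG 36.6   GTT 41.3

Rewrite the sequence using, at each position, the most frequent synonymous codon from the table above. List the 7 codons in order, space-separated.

Codon 1 (Val): best is GTT at 41.3.
Codon 2 (Pro): best is CCT at 43.4.
Codon 3 (Ile): best is ATA at 44.3.
Codon 4 (Ala): best is GCC at 39.3.
Codon 5 (Gly): best is GGT at 40.7.
Codon 6 (Phe): best is TTT at 35.1.
Codon 7 (Phe): best is TTT at 35.1.

GTT CCT ATA GCC GGT TTT TTT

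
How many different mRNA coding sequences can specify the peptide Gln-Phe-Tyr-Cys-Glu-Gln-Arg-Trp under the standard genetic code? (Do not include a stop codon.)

384

Gln: 2 codons.
Phe: 2 codons.
Tyr: 2 codons.
Cys: 2 codons.
Glu: 2 codons.
Gln: 2 codons.
Arg: 6 codons.
Trp: 1 codon.
2 × 2 × 2 × 2 × 2 × 2 × 6 × 1 = 384.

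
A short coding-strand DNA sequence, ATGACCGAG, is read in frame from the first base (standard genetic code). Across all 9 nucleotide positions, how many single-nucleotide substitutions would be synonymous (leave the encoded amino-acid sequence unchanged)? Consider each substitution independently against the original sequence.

Codon 1 (ATG, Met): 0 synonymous substitutions.
Codon 2 (ACC, Thr): 3 synonymous substitutions.
Codon 3 (GAG, Glu): 1 synonymous substitution.
Total: 0 + 3 + 1 = 4.

4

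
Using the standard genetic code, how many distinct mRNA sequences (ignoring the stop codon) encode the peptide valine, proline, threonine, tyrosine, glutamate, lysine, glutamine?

Val: 4 codons.
Pro: 4 codons.
Thr: 4 codons.
Tyr: 2 codons.
Glu: 2 codons.
Lys: 2 codons.
Gln: 2 codons.
4 × 4 × 4 × 2 × 2 × 2 × 2 = 1024.

1024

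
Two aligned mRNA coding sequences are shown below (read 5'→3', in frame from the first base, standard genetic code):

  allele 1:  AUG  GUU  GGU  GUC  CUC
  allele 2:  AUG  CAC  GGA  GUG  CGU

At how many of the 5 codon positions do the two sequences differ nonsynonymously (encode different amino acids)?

2

Codon 1: AUG Met / AUG Met — identical.
Codon 2: GUU Val / CAC His — nonsynonymous.
Codon 3: GGU Gly / GGA Gly — synonymous.
Codon 4: GUC Val / GUG Val — synonymous.
Codon 5: CUC Leu / CGU Arg — nonsynonymous.
Nonsynonymous differences: 2.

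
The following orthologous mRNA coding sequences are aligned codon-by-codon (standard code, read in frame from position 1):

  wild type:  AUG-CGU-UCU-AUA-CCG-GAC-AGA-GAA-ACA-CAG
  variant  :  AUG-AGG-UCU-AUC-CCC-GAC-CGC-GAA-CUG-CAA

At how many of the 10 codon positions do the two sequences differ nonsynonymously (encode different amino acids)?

Codon 1: AUG Met / AUG Met — identical.
Codon 2: CGU Arg / AGG Arg — synonymous.
Codon 3: UCU Ser / UCU Ser — identical.
Codon 4: AUA Ile / AUC Ile — synonymous.
Codon 5: CCG Pro / CCC Pro — synonymous.
Codon 6: GAC Asp / GAC Asp — identical.
Codon 7: AGA Arg / CGC Arg — synonymous.
Codon 8: GAA Glu / GAA Glu — identical.
Codon 9: ACA Thr / CUG Leu — nonsynonymous.
Codon 10: CAG Gln / CAA Gln — synonymous.
Nonsynonymous differences: 1.

1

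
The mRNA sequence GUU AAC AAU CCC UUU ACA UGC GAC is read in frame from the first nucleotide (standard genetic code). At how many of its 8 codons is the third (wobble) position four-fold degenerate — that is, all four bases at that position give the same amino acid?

Codon 1 GUU (Val): third position 4-fold.
Codon 2 AAC (Asn): third position 2-fold.
Codon 3 AAU (Asn): third position 2-fold.
Codon 4 CCC (Pro): third position 4-fold.
Codon 5 UUU (Phe): third position 2-fold.
Codon 6 ACA (Thr): third position 4-fold.
Codon 7 UGC (Cys): third position 2-fold.
Codon 8 GAC (Asp): third position 2-fold.
Four-fold degenerate third positions: 3.

3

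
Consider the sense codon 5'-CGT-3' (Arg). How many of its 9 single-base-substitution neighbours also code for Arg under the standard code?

Position 1: none → 0 synonymous.
Position 2: none → 0 synonymous.
Position 3: CGC, CGA, CGG → 3 synonymous.
Total: 0 + 0 + 3 = 3.

3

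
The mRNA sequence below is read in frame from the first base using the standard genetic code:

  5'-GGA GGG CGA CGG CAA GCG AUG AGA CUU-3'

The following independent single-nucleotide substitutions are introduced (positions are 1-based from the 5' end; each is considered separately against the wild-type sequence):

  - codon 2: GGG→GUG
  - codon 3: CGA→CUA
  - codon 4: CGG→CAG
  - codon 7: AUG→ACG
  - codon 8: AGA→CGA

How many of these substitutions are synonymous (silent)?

1

Codon 2: GGG (Gly) → GUG (Val) — missense.
Codon 3: CGA (Arg) → CUA (Leu) — missense.
Codon 4: CGG (Arg) → CAG (Gln) — missense.
Codon 7: AUG (Met) → ACG (Thr) — missense.
Codon 8: AGA (Arg) → CGA (Arg) — synonymous.
Synonymous: 1 of 5.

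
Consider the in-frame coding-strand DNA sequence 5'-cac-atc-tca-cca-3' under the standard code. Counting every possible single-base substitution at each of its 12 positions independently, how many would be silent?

Codon 1 (CAC, His): 1 synonymous substitution.
Codon 2 (ATC, Ile): 2 synonymous substitutions.
Codon 3 (TCA, Ser): 3 synonymous substitutions.
Codon 4 (CCA, Pro): 3 synonymous substitutions.
Total: 1 + 2 + 3 + 3 = 9.

9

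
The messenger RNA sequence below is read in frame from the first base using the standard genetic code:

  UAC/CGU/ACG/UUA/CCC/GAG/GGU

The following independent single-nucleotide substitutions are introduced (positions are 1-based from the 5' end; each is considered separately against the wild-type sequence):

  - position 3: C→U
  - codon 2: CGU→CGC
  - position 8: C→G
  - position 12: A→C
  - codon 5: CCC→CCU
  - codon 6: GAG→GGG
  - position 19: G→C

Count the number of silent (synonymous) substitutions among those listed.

Codon 1: UAC (Tyr) → UAU (Tyr) — synonymous.
Codon 2: CGU (Arg) → CGC (Arg) — synonymous.
Codon 3: ACG (Thr) → AGG (Arg) — missense.
Codon 4: UUA (Leu) → UUC (Phe) — missense.
Codon 5: CCC (Pro) → CCU (Pro) — synonymous.
Codon 6: GAG (Glu) → GGG (Gly) — missense.
Codon 7: GGU (Gly) → CGU (Arg) — missense.
Synonymous: 3 of 7.

3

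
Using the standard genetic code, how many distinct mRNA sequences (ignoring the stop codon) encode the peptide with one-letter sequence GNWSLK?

576

Gly: 4 codons.
Asn: 2 codons.
Trp: 1 codon.
Ser: 6 codons.
Leu: 6 codons.
Lys: 2 codons.
4 × 2 × 1 × 6 × 6 × 2 = 576.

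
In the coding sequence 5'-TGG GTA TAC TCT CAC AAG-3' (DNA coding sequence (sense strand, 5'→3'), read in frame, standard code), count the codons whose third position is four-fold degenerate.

Codon 1 TGG (Trp): third position 1-fold.
Codon 2 GTA (Val): third position 4-fold.
Codon 3 TAC (Tyr): third position 2-fold.
Codon 4 TCT (Ser): third position 4-fold.
Codon 5 CAC (His): third position 2-fold.
Codon 6 AAG (Lys): third position 2-fold.
Four-fold degenerate third positions: 2.

2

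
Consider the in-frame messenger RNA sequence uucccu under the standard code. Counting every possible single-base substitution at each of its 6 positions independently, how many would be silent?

Codon 1 (UUC, Phe): 1 synonymous substitution.
Codon 2 (CCU, Pro): 3 synonymous substitutions.
Total: 1 + 3 = 4.

4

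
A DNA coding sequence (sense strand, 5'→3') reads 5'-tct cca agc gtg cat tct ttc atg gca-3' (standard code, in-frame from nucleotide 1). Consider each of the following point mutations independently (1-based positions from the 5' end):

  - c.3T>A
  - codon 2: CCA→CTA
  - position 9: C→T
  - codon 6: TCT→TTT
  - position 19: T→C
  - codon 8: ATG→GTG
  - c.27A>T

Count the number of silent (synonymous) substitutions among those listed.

Codon 1: TCT (Ser) → TCA (Ser) — synonymous.
Codon 2: CCA (Pro) → CTA (Leu) — missense.
Codon 3: AGC (Ser) → AGT (Ser) — synonymous.
Codon 6: TCT (Ser) → TTT (Phe) — missense.
Codon 7: TTC (Phe) → CTC (Leu) — missense.
Codon 8: ATG (Met) → GTG (Val) — missense.
Codon 9: GCA (Ala) → GCT (Ala) — synonymous.
Synonymous: 3 of 7.

3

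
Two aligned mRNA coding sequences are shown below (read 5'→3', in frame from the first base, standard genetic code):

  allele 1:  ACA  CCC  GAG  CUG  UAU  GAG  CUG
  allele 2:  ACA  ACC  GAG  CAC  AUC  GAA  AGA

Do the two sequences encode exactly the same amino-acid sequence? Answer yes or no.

Codon 1: ACA Thr / ACA Thr — identical.
Codon 2: CCC Pro / ACC Thr — nonsynonymous.
Codon 3: GAG Glu / GAG Glu — identical.
Codon 4: CUG Leu / CAC His — nonsynonymous.
Codon 5: UAU Tyr / AUC Ile — nonsynonymous.
Codon 6: GAG Glu / GAA Glu — synonymous.
Codon 7: CUG Leu / AGA Arg — nonsynonymous.
Nonsynonymous differences: 4 → different protein.

no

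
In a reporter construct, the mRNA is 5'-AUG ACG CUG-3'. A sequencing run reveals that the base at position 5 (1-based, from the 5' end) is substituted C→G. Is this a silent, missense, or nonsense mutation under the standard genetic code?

Position 5 falls in codon 2: ACG → Thr.
After the substitution the codon is AGG → Arg.
Thr ≠ Arg, so this is a missense mutation.

missense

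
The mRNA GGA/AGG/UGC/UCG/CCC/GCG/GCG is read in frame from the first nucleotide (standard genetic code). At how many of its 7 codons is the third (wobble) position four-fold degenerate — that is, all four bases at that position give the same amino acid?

5

Codon 1 GGA (Gly): third position 4-fold.
Codon 2 AGG (Arg): third position 2-fold.
Codon 3 UGC (Cys): third position 2-fold.
Codon 4 UCG (Ser): third position 4-fold.
Codon 5 CCC (Pro): third position 4-fold.
Codon 6 GCG (Ala): third position 4-fold.
Codon 7 GCG (Ala): third position 4-fold.
Four-fold degenerate third positions: 5.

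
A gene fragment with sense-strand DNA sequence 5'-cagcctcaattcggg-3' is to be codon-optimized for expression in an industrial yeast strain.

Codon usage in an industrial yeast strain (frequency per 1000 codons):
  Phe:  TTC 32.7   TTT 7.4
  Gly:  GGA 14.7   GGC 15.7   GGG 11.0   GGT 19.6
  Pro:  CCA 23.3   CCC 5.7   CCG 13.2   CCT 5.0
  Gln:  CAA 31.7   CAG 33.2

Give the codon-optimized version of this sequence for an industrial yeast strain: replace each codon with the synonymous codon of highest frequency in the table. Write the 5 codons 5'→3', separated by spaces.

Codon 1 (Gln): best is CAG at 33.2.
Codon 2 (Pro): best is CCA at 23.3.
Codon 3 (Gln): best is CAG at 33.2.
Codon 4 (Phe): best is TTC at 32.7.
Codon 5 (Gly): best is GGT at 19.6.

CAG CCA CAG TTC GGT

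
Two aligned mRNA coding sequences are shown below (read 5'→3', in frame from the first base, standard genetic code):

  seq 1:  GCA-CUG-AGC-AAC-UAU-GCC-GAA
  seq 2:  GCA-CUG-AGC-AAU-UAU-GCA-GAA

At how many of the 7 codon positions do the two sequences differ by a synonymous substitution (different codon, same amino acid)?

Codon 1: GCA Ala / GCA Ala — identical.
Codon 2: CUG Leu / CUG Leu — identical.
Codon 3: AGC Ser / AGC Ser — identical.
Codon 4: AAC Asn / AAU Asn — synonymous.
Codon 5: UAU Tyr / UAU Tyr — identical.
Codon 6: GCC Ala / GCA Ala — synonymous.
Codon 7: GAA Glu / GAA Glu — identical.
Synonymous differences: 2.

2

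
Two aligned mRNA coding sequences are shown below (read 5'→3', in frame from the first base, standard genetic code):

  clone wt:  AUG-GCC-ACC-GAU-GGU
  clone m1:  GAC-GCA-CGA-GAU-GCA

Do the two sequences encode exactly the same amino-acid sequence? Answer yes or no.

Codon 1: AUG Met / GAC Asp — nonsynonymous.
Codon 2: GCC Ala / GCA Ala — synonymous.
Codon 3: ACC Thr / CGA Arg — nonsynonymous.
Codon 4: GAU Asp / GAU Asp — identical.
Codon 5: GGU Gly / GCA Ala — nonsynonymous.
Nonsynonymous differences: 3 → different protein.

no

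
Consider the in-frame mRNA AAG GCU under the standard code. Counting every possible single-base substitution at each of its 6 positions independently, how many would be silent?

4

Codon 1 (AAG, Lys): 1 synonymous substitution.
Codon 2 (GCU, Ala): 3 synonymous substitutions.
Total: 1 + 3 = 4.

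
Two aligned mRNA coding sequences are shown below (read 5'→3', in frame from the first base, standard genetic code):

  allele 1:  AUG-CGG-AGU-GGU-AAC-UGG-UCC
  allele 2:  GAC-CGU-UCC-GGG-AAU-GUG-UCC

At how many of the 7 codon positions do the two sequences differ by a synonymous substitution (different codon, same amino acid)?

Codon 1: AUG Met / GAC Asp — nonsynonymous.
Codon 2: CGG Arg / CGU Arg — synonymous.
Codon 3: AGU Ser / UCC Ser — synonymous.
Codon 4: GGU Gly / GGG Gly — synonymous.
Codon 5: AAC Asn / AAU Asn — synonymous.
Codon 6: UGG Trp / GUG Val — nonsynonymous.
Codon 7: UCC Ser / UCC Ser — identical.
Synonymous differences: 4.

4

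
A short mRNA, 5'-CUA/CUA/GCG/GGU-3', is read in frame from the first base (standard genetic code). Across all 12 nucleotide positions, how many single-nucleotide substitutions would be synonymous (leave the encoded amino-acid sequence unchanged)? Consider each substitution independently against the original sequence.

Codon 1 (CUA, Leu): 4 synonymous substitutions.
Codon 2 (CUA, Leu): 4 synonymous substitutions.
Codon 3 (GCG, Ala): 3 synonymous substitutions.
Codon 4 (GGU, Gly): 3 synonymous substitutions.
Total: 4 + 4 + 3 + 3 = 14.

14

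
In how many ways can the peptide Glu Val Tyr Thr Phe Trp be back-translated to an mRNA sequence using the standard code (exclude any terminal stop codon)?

Glu: 2 codons.
Val: 4 codons.
Tyr: 2 codons.
Thr: 4 codons.
Phe: 2 codons.
Trp: 1 codon.
2 × 4 × 2 × 4 × 2 × 1 = 128.

128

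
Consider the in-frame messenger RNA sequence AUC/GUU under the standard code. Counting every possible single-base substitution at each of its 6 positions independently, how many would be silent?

Codon 1 (AUC, Ile): 2 synonymous substitutions.
Codon 2 (GUU, Val): 3 synonymous substitutions.
Total: 2 + 3 = 5.

5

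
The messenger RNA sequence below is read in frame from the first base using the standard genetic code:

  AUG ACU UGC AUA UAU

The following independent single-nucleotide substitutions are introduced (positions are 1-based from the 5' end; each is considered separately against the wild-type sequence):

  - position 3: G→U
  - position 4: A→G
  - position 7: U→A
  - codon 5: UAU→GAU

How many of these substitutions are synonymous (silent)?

0

Codon 1: AUG (Met) → AUU (Ile) — missense.
Codon 2: ACU (Thr) → GCU (Ala) — missense.
Codon 3: UGC (Cys) → AGC (Ser) — missense.
Codon 5: UAU (Tyr) → GAU (Asp) — missense.
Synonymous: 0 of 4.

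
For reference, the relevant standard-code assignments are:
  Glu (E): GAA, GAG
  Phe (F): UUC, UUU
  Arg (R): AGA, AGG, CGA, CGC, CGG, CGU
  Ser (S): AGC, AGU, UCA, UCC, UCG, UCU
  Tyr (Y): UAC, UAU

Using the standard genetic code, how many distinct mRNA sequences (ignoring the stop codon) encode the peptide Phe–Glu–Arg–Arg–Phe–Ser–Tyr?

3456

Phe: 2 codons.
Glu: 2 codons.
Arg: 6 codons.
Arg: 6 codons.
Phe: 2 codons.
Ser: 6 codons.
Tyr: 2 codons.
2 × 2 × 6 × 6 × 2 × 6 × 2 = 3456.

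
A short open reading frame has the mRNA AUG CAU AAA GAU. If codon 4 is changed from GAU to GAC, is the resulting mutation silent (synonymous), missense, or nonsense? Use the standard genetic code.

silent

Position 12 falls in codon 4: GAU → Asp.
After the substitution the codon is GAC → Asp.
Both encode Asp, so the change is synonymous.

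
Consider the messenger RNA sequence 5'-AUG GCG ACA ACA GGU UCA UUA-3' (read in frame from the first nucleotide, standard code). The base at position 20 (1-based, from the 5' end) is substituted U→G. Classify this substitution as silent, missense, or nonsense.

Position 20 falls in codon 7: UUA → Leu.
After the substitution the codon is UGA → Stop.
The new codon is a stop codon, so this is a nonsense mutation.

nonsense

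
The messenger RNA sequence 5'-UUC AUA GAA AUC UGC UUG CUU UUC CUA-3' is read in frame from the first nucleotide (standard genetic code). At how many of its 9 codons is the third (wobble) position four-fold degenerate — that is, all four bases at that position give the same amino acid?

2

Codon 1 UUC (Phe): third position 2-fold.
Codon 2 AUA (Ile): third position 3-fold.
Codon 3 GAA (Glu): third position 2-fold.
Codon 4 AUC (Ile): third position 3-fold.
Codon 5 UGC (Cys): third position 2-fold.
Codon 6 UUG (Leu): third position 2-fold.
Codon 7 CUU (Leu): third position 4-fold.
Codon 8 UUC (Phe): third position 2-fold.
Codon 9 CUA (Leu): third position 4-fold.
Four-fold degenerate third positions: 2.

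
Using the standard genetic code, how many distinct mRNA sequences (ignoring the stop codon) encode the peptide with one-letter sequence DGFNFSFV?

3072

Asp: 2 codons.
Gly: 4 codons.
Phe: 2 codons.
Asn: 2 codons.
Phe: 2 codons.
Ser: 6 codons.
Phe: 2 codons.
Val: 4 codons.
2 × 4 × 2 × 2 × 2 × 6 × 2 × 4 = 3072.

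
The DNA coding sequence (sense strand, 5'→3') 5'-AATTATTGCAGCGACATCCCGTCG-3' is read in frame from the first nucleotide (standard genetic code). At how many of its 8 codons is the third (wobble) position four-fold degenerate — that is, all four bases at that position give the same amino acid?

2

Codon 1 AAT (Asn): third position 2-fold.
Codon 2 TAT (Tyr): third position 2-fold.
Codon 3 TGC (Cys): third position 2-fold.
Codon 4 AGC (Ser): third position 2-fold.
Codon 5 GAC (Asp): third position 2-fold.
Codon 6 ATC (Ile): third position 3-fold.
Codon 7 CCG (Pro): third position 4-fold.
Codon 8 TCG (Ser): third position 4-fold.
Four-fold degenerate third positions: 2.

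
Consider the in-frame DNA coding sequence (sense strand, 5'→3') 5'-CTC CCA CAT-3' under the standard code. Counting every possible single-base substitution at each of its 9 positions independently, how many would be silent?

Codon 1 (CTC, Leu): 3 synonymous substitutions.
Codon 2 (CCA, Pro): 3 synonymous substitutions.
Codon 3 (CAT, His): 1 synonymous substitution.
Total: 3 + 3 + 1 = 7.

7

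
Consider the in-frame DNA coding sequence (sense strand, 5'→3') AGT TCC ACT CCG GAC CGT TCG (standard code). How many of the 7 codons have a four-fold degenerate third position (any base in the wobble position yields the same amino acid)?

5

Codon 1 AGT (Ser): third position 2-fold.
Codon 2 TCC (Ser): third position 4-fold.
Codon 3 ACT (Thr): third position 4-fold.
Codon 4 CCG (Pro): third position 4-fold.
Codon 5 GAC (Asp): third position 2-fold.
Codon 6 CGT (Arg): third position 4-fold.
Codon 7 TCG (Ser): third position 4-fold.
Four-fold degenerate third positions: 5.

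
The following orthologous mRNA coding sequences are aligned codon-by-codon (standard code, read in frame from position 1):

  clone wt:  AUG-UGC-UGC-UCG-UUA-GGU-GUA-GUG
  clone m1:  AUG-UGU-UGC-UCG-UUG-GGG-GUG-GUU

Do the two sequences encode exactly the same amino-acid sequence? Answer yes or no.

yes

Codon 1: AUG Met / AUG Met — identical.
Codon 2: UGC Cys / UGU Cys — synonymous.
Codon 3: UGC Cys / UGC Cys — identical.
Codon 4: UCG Ser / UCG Ser — identical.
Codon 5: UUA Leu / UUG Leu — synonymous.
Codon 6: GGU Gly / GGG Gly — synonymous.
Codon 7: GUA Val / GUG Val — synonymous.
Codon 8: GUG Val / GUU Val — synonymous.
Nonsynonymous differences: 0 → same protein.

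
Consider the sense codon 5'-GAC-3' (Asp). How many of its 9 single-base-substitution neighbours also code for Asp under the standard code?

Position 1: none → 0 synonymous.
Position 2: none → 0 synonymous.
Position 3: GAT → 1 synonymous.
Total: 0 + 0 + 1 = 1.

1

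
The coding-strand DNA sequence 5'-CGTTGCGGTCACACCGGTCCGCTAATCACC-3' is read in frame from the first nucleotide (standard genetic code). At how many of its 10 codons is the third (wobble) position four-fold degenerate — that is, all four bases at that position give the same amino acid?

Codon 1 CGT (Arg): third position 4-fold.
Codon 2 TGC (Cys): third position 2-fold.
Codon 3 GGT (Gly): third position 4-fold.
Codon 4 CAC (His): third position 2-fold.
Codon 5 ACC (Thr): third position 4-fold.
Codon 6 GGT (Gly): third position 4-fold.
Codon 7 CCG (Pro): third position 4-fold.
Codon 8 CTA (Leu): third position 4-fold.
Codon 9 ATC (Ile): third position 3-fold.
Codon 10 ACC (Thr): third position 4-fold.
Four-fold degenerate third positions: 7.

7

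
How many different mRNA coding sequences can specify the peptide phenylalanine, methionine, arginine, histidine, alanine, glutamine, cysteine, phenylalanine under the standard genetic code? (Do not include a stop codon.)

768

Phe: 2 codons.
Met: 1 codon.
Arg: 6 codons.
His: 2 codons.
Ala: 4 codons.
Gln: 2 codons.
Cys: 2 codons.
Phe: 2 codons.
2 × 1 × 6 × 2 × 4 × 2 × 2 × 2 = 768.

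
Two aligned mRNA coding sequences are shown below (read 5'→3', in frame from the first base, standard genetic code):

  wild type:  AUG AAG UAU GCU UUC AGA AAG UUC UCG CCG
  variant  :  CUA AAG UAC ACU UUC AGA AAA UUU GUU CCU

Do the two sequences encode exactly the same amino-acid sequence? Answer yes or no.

no

Codon 1: AUG Met / CUA Leu — nonsynonymous.
Codon 2: AAG Lys / AAG Lys — identical.
Codon 3: UAU Tyr / UAC Tyr — synonymous.
Codon 4: GCU Ala / ACU Thr — nonsynonymous.
Codon 5: UUC Phe / UUC Phe — identical.
Codon 6: AGA Arg / AGA Arg — identical.
Codon 7: AAG Lys / AAA Lys — synonymous.
Codon 8: UUC Phe / UUU Phe — synonymous.
Codon 9: UCG Ser / GUU Val — nonsynonymous.
Codon 10: CCG Pro / CCU Pro — synonymous.
Nonsynonymous differences: 3 → different protein.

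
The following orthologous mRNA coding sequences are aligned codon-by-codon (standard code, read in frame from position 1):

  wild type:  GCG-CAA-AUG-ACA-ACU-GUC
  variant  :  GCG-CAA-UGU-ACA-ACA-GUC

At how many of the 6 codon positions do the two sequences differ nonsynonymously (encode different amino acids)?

1

Codon 1: GCG Ala / GCG Ala — identical.
Codon 2: CAA Gln / CAA Gln — identical.
Codon 3: AUG Met / UGU Cys — nonsynonymous.
Codon 4: ACA Thr / ACA Thr — identical.
Codon 5: ACU Thr / ACA Thr — synonymous.
Codon 6: GUC Val / GUC Val — identical.
Nonsynonymous differences: 1.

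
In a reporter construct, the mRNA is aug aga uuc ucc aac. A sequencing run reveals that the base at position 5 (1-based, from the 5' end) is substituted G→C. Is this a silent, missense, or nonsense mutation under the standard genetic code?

Position 5 falls in codon 2: AGA → Arg.
After the substitution the codon is ACA → Thr.
Arg ≠ Thr, so this is a missense mutation.

missense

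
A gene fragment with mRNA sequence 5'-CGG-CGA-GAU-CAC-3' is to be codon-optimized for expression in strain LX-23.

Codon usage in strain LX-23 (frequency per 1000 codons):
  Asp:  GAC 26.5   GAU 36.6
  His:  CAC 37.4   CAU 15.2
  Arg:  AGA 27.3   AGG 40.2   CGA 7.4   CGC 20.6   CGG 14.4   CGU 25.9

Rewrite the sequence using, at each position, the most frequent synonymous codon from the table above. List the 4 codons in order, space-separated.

Codon 1 (Arg): best is AGG at 40.2.
Codon 2 (Arg): best is AGG at 40.2.
Codon 3 (Asp): best is GAU at 36.6.
Codon 4 (His): best is CAC at 37.4.

AGG AGG GAU CAC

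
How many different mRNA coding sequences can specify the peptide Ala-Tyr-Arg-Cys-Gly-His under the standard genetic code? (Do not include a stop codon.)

768

Ala: 4 codons.
Tyr: 2 codons.
Arg: 6 codons.
Cys: 2 codons.
Gly: 4 codons.
His: 2 codons.
4 × 2 × 6 × 2 × 4 × 2 = 768.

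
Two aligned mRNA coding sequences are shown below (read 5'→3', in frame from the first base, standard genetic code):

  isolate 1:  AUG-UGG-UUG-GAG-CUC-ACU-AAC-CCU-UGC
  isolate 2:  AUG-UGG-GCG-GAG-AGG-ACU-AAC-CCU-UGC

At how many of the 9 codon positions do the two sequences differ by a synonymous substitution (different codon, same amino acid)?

0

Codon 1: AUG Met / AUG Met — identical.
Codon 2: UGG Trp / UGG Trp — identical.
Codon 3: UUG Leu / GCG Ala — nonsynonymous.
Codon 4: GAG Glu / GAG Glu — identical.
Codon 5: CUC Leu / AGG Arg — nonsynonymous.
Codon 6: ACU Thr / ACU Thr — identical.
Codon 7: AAC Asn / AAC Asn — identical.
Codon 8: CCU Pro / CCU Pro — identical.
Codon 9: UGC Cys / UGC Cys — identical.
Synonymous differences: 0.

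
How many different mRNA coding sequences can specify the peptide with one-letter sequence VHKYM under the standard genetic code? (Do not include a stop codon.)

Val: 4 codons.
His: 2 codons.
Lys: 2 codons.
Tyr: 2 codons.
Met: 1 codon.
4 × 2 × 2 × 2 × 1 = 32.

32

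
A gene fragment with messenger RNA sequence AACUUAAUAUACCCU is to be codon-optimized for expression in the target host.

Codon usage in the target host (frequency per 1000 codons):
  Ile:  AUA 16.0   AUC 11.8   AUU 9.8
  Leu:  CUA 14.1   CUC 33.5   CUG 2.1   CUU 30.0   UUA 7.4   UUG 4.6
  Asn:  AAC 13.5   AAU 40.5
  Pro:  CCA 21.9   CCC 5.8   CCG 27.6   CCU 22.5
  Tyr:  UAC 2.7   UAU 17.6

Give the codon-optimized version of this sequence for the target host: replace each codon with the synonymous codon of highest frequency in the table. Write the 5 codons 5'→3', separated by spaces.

Codon 1 (Asn): best is AAU at 40.5.
Codon 2 (Leu): best is CUC at 33.5.
Codon 3 (Ile): best is AUA at 16.0.
Codon 4 (Tyr): best is UAU at 17.6.
Codon 5 (Pro): best is CCG at 27.6.

AAU CUC AUA UAU CCG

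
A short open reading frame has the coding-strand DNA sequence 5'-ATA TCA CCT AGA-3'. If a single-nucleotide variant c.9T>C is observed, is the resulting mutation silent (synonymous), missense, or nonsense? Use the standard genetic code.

Position 9 falls in codon 3: CCT → Pro.
After the substitution the codon is CCC → Pro.
Both encode Pro, so the change is synonymous.

silent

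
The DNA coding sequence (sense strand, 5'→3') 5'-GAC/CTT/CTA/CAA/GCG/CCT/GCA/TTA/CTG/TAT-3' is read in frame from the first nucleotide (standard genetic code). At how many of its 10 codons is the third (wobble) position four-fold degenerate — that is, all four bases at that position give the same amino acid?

Codon 1 GAC (Asp): third position 2-fold.
Codon 2 CTT (Leu): third position 4-fold.
Codon 3 CTA (Leu): third position 4-fold.
Codon 4 CAA (Gln): third position 2-fold.
Codon 5 GCG (Ala): third position 4-fold.
Codon 6 CCT (Pro): third position 4-fold.
Codon 7 GCA (Ala): third position 4-fold.
Codon 8 TTA (Leu): third position 2-fold.
Codon 9 CTG (Leu): third position 4-fold.
Codon 10 TAT (Tyr): third position 2-fold.
Four-fold degenerate third positions: 6.

6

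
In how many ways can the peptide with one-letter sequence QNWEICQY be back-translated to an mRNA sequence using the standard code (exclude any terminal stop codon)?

192

Gln: 2 codons.
Asn: 2 codons.
Trp: 1 codon.
Glu: 2 codons.
Ile: 3 codons.
Cys: 2 codons.
Gln: 2 codons.
Tyr: 2 codons.
2 × 2 × 1 × 2 × 3 × 2 × 2 × 2 = 192.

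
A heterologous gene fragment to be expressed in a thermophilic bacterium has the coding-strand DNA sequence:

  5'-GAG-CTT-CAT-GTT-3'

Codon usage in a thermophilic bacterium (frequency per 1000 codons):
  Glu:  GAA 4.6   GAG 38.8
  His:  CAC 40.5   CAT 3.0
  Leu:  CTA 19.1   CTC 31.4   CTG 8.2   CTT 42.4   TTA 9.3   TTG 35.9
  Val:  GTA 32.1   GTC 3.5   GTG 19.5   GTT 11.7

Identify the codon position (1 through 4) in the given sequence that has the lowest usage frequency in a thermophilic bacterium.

3

Codon 1 GAG (Glu): 38.8 per 1000.
Codon 2 CTT (Leu): 42.4 per 1000.
Codon 3 CAT (His): 3.0 per 1000.
Codon 4 GTT (Val): 11.7 per 1000.
Lowest frequency is 3.0 at codon 3.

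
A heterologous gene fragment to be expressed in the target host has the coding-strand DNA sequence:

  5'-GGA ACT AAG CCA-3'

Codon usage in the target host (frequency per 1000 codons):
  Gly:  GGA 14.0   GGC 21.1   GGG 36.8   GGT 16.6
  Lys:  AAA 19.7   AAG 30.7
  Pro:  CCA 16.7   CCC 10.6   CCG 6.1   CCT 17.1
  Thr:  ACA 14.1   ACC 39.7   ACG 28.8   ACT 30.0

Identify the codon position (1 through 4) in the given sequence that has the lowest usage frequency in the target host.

1

Codon 1 GGA (Gly): 14.0 per 1000.
Codon 2 ACT (Thr): 30.0 per 1000.
Codon 3 AAG (Lys): 30.7 per 1000.
Codon 4 CCA (Pro): 16.7 per 1000.
Lowest frequency is 14.0 at codon 1.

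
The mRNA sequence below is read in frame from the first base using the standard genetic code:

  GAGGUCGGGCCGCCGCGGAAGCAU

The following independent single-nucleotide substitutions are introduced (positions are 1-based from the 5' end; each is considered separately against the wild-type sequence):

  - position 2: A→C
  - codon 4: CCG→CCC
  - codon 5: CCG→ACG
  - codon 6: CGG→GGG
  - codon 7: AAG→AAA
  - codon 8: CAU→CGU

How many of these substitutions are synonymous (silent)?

Codon 1: GAG (Glu) → GCG (Ala) — missense.
Codon 4: CCG (Pro) → CCC (Pro) — synonymous.
Codon 5: CCG (Pro) → ACG (Thr) — missense.
Codon 6: CGG (Arg) → GGG (Gly) — missense.
Codon 7: AAG (Lys) → AAA (Lys) — synonymous.
Codon 8: CAU (His) → CGU (Arg) — missense.
Synonymous: 2 of 6.

2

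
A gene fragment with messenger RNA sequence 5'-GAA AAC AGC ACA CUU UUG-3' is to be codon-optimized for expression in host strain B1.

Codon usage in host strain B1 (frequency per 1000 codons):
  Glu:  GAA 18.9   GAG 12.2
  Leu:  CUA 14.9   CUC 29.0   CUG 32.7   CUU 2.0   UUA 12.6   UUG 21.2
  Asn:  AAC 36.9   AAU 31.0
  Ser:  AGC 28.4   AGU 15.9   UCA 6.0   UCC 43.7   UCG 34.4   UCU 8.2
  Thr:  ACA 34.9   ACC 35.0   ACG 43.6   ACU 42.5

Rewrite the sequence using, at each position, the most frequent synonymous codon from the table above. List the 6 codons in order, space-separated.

Codon 1 (Glu): best is GAA at 18.9.
Codon 2 (Asn): best is AAC at 36.9.
Codon 3 (Ser): best is UCC at 43.7.
Codon 4 (Thr): best is ACG at 43.6.
Codon 5 (Leu): best is CUG at 32.7.
Codon 6 (Leu): best is CUG at 32.7.

GAA AAC UCC ACG CUG CUG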